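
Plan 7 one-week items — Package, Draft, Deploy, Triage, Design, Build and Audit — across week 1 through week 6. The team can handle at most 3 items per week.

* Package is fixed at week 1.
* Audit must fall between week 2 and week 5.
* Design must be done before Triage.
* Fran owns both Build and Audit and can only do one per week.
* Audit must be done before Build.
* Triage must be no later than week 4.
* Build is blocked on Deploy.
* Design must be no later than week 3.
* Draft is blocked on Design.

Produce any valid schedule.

Build=week 3; Draft=week 2; Package=week 1; Design=week 1; Audit=week 2; Deploy=week 1; Triage=week 2

Checking: Design(week 1) before Triage(week 2); Deploy(week 1) before Build(week 3); Audit(week 2) before Build(week 3); Design(week 1) before Draft(week 2); Build(week 3) != Audit(week 2); Design=week 1 in [week 1,week 3]; Audit=week 2 in [week 2,week 5]; Triage=week 2 in [week 1,week 4]; Package=week 1 in [week 1,week 1]; max 3 per week (cap 3).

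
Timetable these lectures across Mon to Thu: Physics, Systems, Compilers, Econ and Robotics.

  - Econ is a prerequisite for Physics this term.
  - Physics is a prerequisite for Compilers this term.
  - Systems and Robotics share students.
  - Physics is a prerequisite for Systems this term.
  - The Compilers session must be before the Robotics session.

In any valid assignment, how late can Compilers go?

Wed

Precedence pushes Compilers to at least Wed; downstream work caps Compilers at Wed.
Compilers at Wed is achievable: Robotics=Thu; Econ=Mon; Physics=Tue; Systems=Wed; Compilers=Wed.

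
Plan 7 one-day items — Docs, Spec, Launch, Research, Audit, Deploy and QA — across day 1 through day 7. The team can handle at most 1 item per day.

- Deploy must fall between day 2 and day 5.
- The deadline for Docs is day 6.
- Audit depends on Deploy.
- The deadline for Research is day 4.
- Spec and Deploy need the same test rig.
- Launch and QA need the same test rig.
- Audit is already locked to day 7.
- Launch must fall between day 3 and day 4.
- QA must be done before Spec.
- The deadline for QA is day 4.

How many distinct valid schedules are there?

Splitting on Spec: it can be day 2 (2), day 3 (2), day 4 (2), day 5 (8), day 6 (20). Listing each branch's schedules as (Docs, Launch, Research, Audit, Deploy, QA) by day number:
Spec=day 2: (6,3,4,7,5,1) (6,4,3,7,5,1) — 2.
Spec=day 3: (6,4,1,7,5,2) (6,4,2,7,5,1) — 2.
Spec=day 4: (6,3,1,7,5,2) (6,3,2,7,5,1) — 2.
Spec=day 5: (6,3,1,7,2,4) (6,3,1,7,4,2) (6,3,2,7,4,1) (6,3,4,7,2,1) (6,4,1,7,2,3) (6,4,1,7,3,2) (6,4,2,7,3,1) (6,4,3,7,2,1) — 8.
Spec=day 6: (1,3,2,7,5,4) (1,3,4,7,5,2) (1,4,2,7,5,3) (1,4,3,7,5,2) (2,3,1,7,5,4) (2,3,4,7,5,1) (2,4,1,7,5,3) (2,4,3,7,5,1) (3,4,1,7,5,2) (3,4,2,7,5,1) (4,3,1,7,5,2) (4,3,2,7,5,1) (5,3,1,7,2,4) (5,3,1,7,4,2) (5,3,2,7,4,1) (5,3,4,7,2,1) (5,4,1,7,2,3) (5,4,1,7,3,2) (5,4,2,7,3,1) (5,4,3,7,2,1) — 20.
Summing: 2 + 2 + 2 + 8 + 20 = 34.

34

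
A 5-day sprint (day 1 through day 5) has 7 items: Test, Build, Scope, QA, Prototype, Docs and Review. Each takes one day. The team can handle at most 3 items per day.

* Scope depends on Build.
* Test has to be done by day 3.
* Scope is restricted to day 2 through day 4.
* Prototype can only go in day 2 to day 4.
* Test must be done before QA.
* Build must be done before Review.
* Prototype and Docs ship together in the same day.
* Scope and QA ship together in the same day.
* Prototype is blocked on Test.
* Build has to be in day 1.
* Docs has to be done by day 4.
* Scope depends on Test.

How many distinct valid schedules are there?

Splitting on Test: it can be day 1 (24), day 2 (8). Listing each branch's schedules as (Build, Scope, QA, Prototype, Docs, Review) by day number:
Test=day 1: (1,2,2,3,3,2) (1,2,2,3,3,3) (1,2,2,3,3,4) (1,2,2,3,3,5) (1,2,2,4,4,2) (1,2,2,4,4,3) (1,2,2,4,4,4) (1,2,2,4,4,5) (1,3,3,2,2,2) (1,3,3,2,2,3) (1,3,3,2,2,4) (1,3,3,2,2,5) (1,3,3,4,4,2) (1,3,3,4,4,3) (1,3,3,4,4,4) (1,3,3,4,4,5) (1,4,4,2,2,2) (1,4,4,2,2,3) (1,4,4,2,2,4) (1,4,4,2,2,5) (1,4,4,3,3,2) (1,4,4,3,3,3) (1,4,4,3,3,4) (1,4,4,3,3,5) — 24.
Test=day 2: (1,3,3,4,4,2) (1,3,3,4,4,3) (1,3,3,4,4,4) (1,3,3,4,4,5) (1,4,4,3,3,2) (1,4,4,3,3,3) (1,4,4,3,3,4) (1,4,4,3,3,5) — 8.
Summing: 24 + 8 = 32.

32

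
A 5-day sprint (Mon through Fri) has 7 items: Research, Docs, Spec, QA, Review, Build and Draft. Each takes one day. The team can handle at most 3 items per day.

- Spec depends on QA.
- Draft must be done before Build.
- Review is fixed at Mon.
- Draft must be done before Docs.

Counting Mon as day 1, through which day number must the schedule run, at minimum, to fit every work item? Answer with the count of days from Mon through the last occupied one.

The precedence chain requires at least 2 distinct days.
With at most 3 per day and 7 work items, at least 3 days are needed.
3 works (last occupied day: Wed): for example Build -> Tue, QA -> Mon, Spec -> Tue, Research -> Wed, Draft -> Mon, Review -> Mon, Docs -> Tue.

3 days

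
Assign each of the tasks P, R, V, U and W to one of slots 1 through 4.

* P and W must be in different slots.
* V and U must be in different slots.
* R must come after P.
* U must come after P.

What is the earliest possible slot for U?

2

Precedence pushes U to at least 2.
U at 2 is achievable: R=2, U=2, V=1, P=1, W=2.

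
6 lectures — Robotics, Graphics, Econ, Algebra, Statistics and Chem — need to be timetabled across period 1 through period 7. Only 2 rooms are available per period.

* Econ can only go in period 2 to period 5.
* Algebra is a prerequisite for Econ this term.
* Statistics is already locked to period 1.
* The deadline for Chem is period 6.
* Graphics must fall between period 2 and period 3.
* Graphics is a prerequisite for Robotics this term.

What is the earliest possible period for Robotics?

period 3

Precedence pushes Robotics to at least period 3.
Robotics at period 3 is achievable: Chem=period 3, Econ=period 2, Graphics=period 2, Algebra=period 1, Robotics=period 3, Statistics=period 1.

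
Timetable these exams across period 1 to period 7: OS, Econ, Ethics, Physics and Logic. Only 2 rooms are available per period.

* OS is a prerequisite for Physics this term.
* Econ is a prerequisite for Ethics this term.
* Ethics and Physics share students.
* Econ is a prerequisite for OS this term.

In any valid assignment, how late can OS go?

Precedence pushes OS to at least period 2; downstream work caps OS at period 6.
OS at period 6 is achievable: OS=period 6, Logic=period 1, Econ=period 1, Physics=period 7, Ethics=period 2.

period 6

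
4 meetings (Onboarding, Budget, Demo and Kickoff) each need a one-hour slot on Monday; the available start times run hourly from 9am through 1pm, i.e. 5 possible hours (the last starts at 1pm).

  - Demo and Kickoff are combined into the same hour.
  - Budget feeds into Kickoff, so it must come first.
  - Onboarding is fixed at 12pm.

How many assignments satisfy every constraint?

10

Splitting on Budget: it can be 9am (4), 10am (3), 11am (2), 12pm (1). Listing each branch's schedules as (Onboarding, Demo, Kickoff):
Budget=9am: (12pm,10am,10am) (12pm,11am,11am) (12pm,12pm,12pm) (12pm,1pm,1pm) — 4.
Budget=10am: (12pm,11am,11am) (12pm,12pm,12pm) (12pm,1pm,1pm) — 3.
Budget=11am: (12pm,12pm,12pm) (12pm,1pm,1pm) — 2.
Budget=12pm: (12pm,1pm,1pm) — 1.
Summing: 4 + 3 + 2 + 1 = 10.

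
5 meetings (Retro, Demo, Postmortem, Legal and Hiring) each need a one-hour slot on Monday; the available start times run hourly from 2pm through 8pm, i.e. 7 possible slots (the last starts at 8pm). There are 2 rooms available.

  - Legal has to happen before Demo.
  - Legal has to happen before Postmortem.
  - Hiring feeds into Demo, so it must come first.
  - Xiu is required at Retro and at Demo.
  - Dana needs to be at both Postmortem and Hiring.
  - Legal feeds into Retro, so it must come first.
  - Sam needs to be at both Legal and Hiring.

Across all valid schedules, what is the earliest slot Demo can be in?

4pm

Precedence pushes Demo to at least 3pm.
Demo at 4pm is achievable: Retro=3pm, Legal=2pm, Hiring=3pm, Demo=4pm, Postmortem=4pm.
Nothing earlier works — the conflict and capacity constraints rule out every slot before 4pm.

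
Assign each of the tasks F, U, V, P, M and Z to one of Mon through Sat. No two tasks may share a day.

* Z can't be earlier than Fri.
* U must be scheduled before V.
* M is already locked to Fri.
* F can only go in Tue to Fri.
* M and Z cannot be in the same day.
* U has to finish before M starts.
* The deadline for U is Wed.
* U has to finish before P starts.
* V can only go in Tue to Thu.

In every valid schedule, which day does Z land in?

Z's window is Fri–Sat.
M is fixed at Fri, and Z can't share a day with M.
So Z must be Sat.

Sat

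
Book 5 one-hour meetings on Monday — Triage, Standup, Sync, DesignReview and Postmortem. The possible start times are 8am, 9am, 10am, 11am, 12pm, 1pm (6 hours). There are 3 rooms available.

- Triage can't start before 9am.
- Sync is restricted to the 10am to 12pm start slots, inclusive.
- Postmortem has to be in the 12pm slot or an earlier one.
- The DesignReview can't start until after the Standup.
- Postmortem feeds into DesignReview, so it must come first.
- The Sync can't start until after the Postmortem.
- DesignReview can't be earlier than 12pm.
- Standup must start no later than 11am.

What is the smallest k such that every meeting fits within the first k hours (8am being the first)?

The precedence chain requires at least 2 distinct hours.
With at most 3 per hour and 5 meetings, at least 2 hours are needed.
DesignReview can't be placed before 12pm — that is hour 5 counting from 8am — so the schedule must run through at least 5 hours.
5 works (last occupied hour: 12pm): for example Sync=10am; DesignReview=12pm; Triage=9am; Standup=8am; Postmortem=8am.

5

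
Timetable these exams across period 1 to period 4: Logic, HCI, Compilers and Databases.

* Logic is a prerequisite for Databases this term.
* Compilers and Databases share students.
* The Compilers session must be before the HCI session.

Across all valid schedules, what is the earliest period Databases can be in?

Precedence pushes Databases to at least period 2.
Databases at period 2 is achievable: HCI -> period 2; Databases -> period 2; Compilers -> period 1; Logic -> period 1.

period 2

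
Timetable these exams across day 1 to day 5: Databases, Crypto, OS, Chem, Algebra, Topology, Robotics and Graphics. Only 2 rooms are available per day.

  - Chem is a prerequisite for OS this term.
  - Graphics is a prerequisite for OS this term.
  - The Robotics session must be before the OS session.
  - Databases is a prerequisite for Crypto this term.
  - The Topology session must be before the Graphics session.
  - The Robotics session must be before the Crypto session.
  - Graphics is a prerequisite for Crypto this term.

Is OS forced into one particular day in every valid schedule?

No

OS can be day 3 (e.g. Graphics=day 2, Databases=day 3, Topology=day 1, Robotics=day 1, Crypto=day 4, OS=day 3, Chem=day 2, Algebra=day 4) or day 4 (e.g. Robotics=day 1, OS=day 4, Chem=day 3, Topology=day 1, Algebra=day 4, Databases=day 2, Crypto=day 3, Graphics=day 2).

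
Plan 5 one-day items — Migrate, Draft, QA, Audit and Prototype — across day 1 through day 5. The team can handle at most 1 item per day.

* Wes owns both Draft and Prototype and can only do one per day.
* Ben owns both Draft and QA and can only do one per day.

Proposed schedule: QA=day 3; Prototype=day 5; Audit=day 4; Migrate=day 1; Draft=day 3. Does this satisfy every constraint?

Invalid. Ben owns both Draft and QA and can only do one per day.

Ben owns both Draft and QA and can only do one per day — violated.
Wes owns both Draft and Prototype and can only do one per day — holds.
The team can handle at most 1 item per day — violated.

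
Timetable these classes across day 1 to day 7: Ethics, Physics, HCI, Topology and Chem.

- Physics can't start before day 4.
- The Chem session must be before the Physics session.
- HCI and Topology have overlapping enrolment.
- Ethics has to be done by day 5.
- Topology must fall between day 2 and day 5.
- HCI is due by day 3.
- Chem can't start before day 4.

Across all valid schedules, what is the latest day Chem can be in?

Chem is available from day 4; downstream work caps Chem at day 6.
Chem at day 6 is achievable: Topology in day 2; HCI in day 1; Physics in day 7; Ethics in day 1; Chem in day 6.

day 6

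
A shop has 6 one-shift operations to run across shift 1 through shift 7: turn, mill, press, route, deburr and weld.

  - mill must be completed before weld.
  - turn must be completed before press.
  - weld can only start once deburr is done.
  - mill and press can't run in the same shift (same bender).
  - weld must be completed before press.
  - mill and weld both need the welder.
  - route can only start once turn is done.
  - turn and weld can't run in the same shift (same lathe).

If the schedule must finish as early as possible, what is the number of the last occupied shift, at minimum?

The precedence chain requires at least 3 distinct shifts.
3 works (last occupied shift: shift 3): for example turn -> shift 1; mill -> shift 1; press -> shift 3; route -> shift 2; deburr -> shift 1; weld -> shift 2.

shift 3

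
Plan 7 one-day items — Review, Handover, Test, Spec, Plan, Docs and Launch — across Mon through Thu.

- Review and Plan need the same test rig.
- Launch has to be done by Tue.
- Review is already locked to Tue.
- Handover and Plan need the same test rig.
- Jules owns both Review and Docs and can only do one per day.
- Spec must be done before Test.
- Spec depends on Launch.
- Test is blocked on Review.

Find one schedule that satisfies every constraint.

Docs in Mon, Review in Tue, Launch in Mon, Plan in Wed, Spec in Tue, Test in Wed, Handover in Mon

Checking: Review(Tue) before Test(Wed); Spec(Tue) before Test(Wed); Launch(Mon) before Spec(Tue); Handover(Mon) != Plan(Wed); Review(Tue) != Plan(Wed); Review(Tue) != Docs(Mon); Launch=Mon in [Mon,Tue]; Review=Tue in [Tue,Tue].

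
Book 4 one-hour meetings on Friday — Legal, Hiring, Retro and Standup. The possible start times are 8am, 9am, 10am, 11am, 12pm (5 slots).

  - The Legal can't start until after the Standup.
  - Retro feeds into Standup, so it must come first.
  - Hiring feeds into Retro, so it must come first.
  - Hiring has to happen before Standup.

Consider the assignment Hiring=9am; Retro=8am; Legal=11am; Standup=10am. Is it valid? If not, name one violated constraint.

No — it violates: Hiring feeds into Retro, so it must come first

Hiring feeds into Retro, so it must come first — violated.
Hiring has to happen before Standup — holds.
The Legal can't start until after the Standup — holds.
Retro feeds into Standup, so it must come first — holds.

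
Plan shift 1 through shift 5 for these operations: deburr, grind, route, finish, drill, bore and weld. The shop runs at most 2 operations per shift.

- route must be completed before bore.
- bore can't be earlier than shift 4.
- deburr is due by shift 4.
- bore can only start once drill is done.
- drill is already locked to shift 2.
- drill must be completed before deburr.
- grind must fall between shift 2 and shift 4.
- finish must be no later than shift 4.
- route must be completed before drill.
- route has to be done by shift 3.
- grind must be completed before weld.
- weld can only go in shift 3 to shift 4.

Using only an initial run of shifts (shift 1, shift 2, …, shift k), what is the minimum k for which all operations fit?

The precedence chain requires at least 3 distinct shifts.
With at most 2 per shift and 7 operations, at least 4 shifts are needed.
bore can't be placed before shift 4, so the schedule must run through at least shift 4.
4 works (last occupied shift: shift 4): for example finish -> shift 1; weld -> shift 3; drill -> shift 2; bore -> shift 4; route -> shift 1; grind -> shift 2; deburr -> shift 3.

4 shifts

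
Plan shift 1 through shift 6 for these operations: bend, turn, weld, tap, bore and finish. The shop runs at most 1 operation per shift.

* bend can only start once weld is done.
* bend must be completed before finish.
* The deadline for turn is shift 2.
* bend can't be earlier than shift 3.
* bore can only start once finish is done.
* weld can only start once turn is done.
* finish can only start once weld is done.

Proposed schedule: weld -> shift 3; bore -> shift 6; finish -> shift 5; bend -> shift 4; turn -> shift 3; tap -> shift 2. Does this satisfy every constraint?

The shop runs at most 1 operation per shift — violated.
The deadline for turn is shift 2 — violated.
bore can only start once finish is done — holds.
bend must be completed before finish — holds.
weld can only start once turn is done — violated.
finish can only start once weld is done — holds.
bend can't be earlier than shift 3 — holds.
bend can only start once weld is done — holds.

No — it violates: The deadline for turn is shift 2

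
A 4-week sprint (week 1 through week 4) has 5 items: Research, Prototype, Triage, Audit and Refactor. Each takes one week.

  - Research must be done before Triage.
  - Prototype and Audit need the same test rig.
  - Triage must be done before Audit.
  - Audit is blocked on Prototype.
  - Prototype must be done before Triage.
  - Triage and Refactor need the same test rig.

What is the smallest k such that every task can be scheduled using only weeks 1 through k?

The precedence chain requires at least 3 distinct weeks.
3 works (last occupied week: week 3): for example Prototype -> week 1, Research -> week 1, Refactor -> week 1, Triage -> week 2, Audit -> week 3.

3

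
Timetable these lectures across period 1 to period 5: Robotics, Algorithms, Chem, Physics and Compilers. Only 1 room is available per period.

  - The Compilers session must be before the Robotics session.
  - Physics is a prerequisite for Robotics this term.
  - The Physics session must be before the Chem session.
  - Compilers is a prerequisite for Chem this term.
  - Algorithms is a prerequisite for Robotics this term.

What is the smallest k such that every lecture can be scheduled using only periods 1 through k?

The precedence chain requires at least 2 distinct periods.
With at most 1 per period and 5 lectures, at least 5 periods are needed.
5 works (last occupied period: period 5): for example Chem=period 5; Robotics=period 4; Algorithms=period 3; Compilers=period 2; Physics=period 1.

5 periods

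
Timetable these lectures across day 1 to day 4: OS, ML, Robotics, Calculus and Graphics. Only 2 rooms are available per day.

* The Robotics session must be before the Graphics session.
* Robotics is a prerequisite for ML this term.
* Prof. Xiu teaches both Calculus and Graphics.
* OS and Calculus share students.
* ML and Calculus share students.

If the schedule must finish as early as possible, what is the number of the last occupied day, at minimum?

The precedence chain requires at least 2 distinct days.
With at most 2 per day and 5 lectures, at least 3 days are needed.
3 works (last occupied day: day 3): for example Graphics in day 2, OS in day 1, Robotics in day 1, ML in day 2, Calculus in day 3.

3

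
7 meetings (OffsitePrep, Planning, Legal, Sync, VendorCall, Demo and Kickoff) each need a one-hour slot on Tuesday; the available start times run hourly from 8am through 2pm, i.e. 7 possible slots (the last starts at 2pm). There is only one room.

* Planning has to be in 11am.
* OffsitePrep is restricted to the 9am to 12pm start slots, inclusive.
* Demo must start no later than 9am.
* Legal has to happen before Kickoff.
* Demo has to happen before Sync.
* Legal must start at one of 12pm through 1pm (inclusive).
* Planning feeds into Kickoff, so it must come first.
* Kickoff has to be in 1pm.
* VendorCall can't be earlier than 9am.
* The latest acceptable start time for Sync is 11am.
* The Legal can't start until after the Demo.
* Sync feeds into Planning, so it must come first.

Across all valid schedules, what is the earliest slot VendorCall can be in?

VendorCall is available from 9am.
VendorCall at 2pm is achievable: Sync in 9am; VendorCall in 2pm; Planning in 11am; OffsitePrep in 10am; Kickoff in 1pm; Legal in 12pm; Demo in 8am.
Nothing earlier works — the capacity limit rule out every slot before 2pm.

2pm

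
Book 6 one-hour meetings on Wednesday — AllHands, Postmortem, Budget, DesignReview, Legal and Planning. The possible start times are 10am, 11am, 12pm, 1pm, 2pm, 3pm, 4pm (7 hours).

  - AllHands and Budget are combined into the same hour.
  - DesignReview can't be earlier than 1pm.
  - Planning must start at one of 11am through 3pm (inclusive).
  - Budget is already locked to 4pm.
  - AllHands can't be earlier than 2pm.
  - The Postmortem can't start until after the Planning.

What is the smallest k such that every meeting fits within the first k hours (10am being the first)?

The precedence chain requires at least 2 distinct hours.
Budget can't be placed before 4pm — that is hour 7 counting from 10am — so the schedule must run through at least 7 hours.
7 works (last occupied hour: 4pm): for example Postmortem=12pm, AllHands=4pm, DesignReview=1pm, Planning=11am, Legal=10am, Budget=4pm.

7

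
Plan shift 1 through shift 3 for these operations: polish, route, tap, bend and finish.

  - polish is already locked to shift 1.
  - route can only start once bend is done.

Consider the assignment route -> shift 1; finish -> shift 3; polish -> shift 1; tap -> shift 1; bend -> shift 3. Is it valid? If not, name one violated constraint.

Invalid. route can only start once bend is done.

polish is already locked to shift 1 — holds.
route can only start once bend is done — violated.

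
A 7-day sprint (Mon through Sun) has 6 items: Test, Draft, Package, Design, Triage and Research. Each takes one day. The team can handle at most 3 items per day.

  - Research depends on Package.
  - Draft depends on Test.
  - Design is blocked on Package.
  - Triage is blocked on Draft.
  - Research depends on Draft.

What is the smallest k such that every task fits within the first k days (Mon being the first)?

3

The precedence chain requires at least 3 distinct days.
With at most 3 per day and 6 tasks, at least 2 days are needed.
3 works (last occupied day: Wed): for example Package=Mon; Design=Tue; Draft=Tue; Research=Wed; Triage=Wed; Test=Mon.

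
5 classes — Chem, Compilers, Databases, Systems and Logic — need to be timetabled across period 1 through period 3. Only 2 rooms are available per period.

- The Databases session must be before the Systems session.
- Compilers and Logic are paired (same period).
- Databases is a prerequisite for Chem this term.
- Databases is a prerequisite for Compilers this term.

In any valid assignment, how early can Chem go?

Precedence pushes Chem to at least period 2.
Chem at period 2 is achievable: Databases=period 1, Logic=period 3, Chem=period 2, Compilers=period 3, Systems=period 2.

period 2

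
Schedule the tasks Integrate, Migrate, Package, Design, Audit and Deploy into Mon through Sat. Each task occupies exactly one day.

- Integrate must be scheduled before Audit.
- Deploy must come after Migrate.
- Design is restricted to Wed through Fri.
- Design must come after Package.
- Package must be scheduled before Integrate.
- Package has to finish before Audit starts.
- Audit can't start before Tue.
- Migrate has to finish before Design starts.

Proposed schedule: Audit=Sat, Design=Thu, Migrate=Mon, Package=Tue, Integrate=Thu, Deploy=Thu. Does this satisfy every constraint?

Package has to finish before Audit starts — holds.
Design is restricted to Wed through Fri — holds.
Migrate has to finish before Design starts — holds.
Audit can't start before Tue — holds.
Deploy must come after Migrate — holds.
Package must be scheduled before Integrate — holds.
Integrate must be scheduled before Audit — holds.
Design must come after Package — holds.

Valid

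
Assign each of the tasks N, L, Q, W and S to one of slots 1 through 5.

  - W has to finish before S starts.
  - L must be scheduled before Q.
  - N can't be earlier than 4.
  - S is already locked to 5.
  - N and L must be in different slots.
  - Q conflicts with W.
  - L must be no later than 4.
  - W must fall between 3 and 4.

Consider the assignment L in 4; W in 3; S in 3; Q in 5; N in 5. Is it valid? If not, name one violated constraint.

No. S is already locked to 5 is not satisfied.

L must be no later than 4 — holds.
N and L must be in different slots — holds.
N can't be earlier than 4 — holds.
S is already locked to 5 — violated.
W must fall between 3 and 4 — holds.
W has to finish before S starts — violated.
L must be scheduled before Q — holds.
Q conflicts with W — holds.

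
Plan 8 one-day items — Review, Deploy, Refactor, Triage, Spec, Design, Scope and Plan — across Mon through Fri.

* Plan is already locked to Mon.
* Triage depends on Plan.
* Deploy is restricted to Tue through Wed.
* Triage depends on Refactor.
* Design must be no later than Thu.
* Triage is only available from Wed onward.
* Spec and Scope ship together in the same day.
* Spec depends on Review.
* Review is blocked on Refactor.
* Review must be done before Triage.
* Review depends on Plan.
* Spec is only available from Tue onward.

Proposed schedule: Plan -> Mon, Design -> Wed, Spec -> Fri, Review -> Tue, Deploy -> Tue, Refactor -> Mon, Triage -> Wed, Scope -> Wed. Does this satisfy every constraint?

No — it violates: Spec and Scope ship together in the same day

Triage is only available from Wed onward — holds.
Review is blocked on Refactor — holds.
Review must be done before Triage — holds.
Triage depends on Plan — holds.
Plan is already locked to Mon — holds.
Deploy is restricted to Tue through Wed — holds.
Design must be no later than Thu — holds.
Review depends on Plan — holds.
Spec depends on Review — holds.
Spec is only available from Tue onward — holds.
Triage depends on Refactor — holds.
Spec and Scope ship together in the same day — violated.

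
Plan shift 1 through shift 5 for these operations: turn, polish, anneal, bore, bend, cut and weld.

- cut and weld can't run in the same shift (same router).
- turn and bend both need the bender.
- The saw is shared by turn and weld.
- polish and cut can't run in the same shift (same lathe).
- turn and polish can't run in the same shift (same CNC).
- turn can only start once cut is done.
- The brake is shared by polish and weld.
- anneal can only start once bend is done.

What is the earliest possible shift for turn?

Precedence pushes turn to at least shift 2.
turn at shift 2 is achievable: polish -> shift 3; bend -> shift 1; turn -> shift 2; weld -> shift 4; cut -> shift 1; bore -> shift 1; anneal -> shift 2.

shift 2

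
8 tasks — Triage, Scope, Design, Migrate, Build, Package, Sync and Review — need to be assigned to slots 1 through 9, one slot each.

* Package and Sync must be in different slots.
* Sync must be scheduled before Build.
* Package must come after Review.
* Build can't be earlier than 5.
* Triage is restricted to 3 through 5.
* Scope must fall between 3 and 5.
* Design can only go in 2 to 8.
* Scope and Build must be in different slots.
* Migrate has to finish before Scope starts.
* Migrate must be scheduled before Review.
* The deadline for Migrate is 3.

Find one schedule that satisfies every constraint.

Migrate in 1; Design in 2; Triage in 3; Scope in 3; Build in 5; Sync in 1; Review in 2; Package in 3

Checking: Migrate(1) before Review(2); Sync(1) before Build(5); Review(2) before Package(3); Migrate(1) before Scope(3); Scope(3) != Build(5); Package(3) != Sync(1); Triage=3 in [3,5]; Migrate=1 in [1,3]; Scope=3 in [3,5]; Design=2 in [2,8]; Build=5 in [5,9].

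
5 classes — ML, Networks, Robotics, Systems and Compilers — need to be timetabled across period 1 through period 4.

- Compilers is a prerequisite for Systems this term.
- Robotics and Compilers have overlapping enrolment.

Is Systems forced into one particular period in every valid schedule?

No

Systems can be period 2 (e.g. Networks in period 1; Robotics in period 2; Compilers in period 1; ML in period 1; Systems in period 2) or period 3 (e.g. Compilers=period 1, Networks=period 1, ML=period 1, Systems=period 3, Robotics=period 2).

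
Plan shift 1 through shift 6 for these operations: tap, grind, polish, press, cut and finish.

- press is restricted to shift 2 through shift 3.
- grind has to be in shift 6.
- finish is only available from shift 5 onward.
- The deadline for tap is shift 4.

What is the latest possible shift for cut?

shift 6

cut at shift 6 is achievable: polish=shift 1; tap=shift 1; press=shift 2; cut=shift 6; finish=shift 5; grind=shift 6.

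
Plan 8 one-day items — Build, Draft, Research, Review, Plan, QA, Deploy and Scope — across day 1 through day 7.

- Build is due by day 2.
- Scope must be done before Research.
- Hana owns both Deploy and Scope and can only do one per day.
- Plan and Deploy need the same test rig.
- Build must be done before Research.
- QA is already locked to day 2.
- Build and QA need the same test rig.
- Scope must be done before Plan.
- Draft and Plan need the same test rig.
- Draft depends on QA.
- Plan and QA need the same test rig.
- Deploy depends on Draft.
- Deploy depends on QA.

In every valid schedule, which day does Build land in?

Build's window is day 1–day 2.
QA is fixed at day 2, and Build can't share a day with QA.
So Build must be day 1.

day 1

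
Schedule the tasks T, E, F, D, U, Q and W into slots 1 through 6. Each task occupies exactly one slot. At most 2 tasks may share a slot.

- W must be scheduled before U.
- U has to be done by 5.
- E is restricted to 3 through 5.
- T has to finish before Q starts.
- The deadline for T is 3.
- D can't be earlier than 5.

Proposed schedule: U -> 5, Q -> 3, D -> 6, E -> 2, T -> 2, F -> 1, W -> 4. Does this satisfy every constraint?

No. E is restricted to 3 through 5 is not satisfied.

E is restricted to 3 through 5 — violated.
D can't be earlier than 5 — holds.
At most 2 tasks may share a slot — holds.
The deadline for T is 3 — holds.
T has to finish before Q starts — holds.
U has to be done by 5 — holds.
W must be scheduled before U — holds.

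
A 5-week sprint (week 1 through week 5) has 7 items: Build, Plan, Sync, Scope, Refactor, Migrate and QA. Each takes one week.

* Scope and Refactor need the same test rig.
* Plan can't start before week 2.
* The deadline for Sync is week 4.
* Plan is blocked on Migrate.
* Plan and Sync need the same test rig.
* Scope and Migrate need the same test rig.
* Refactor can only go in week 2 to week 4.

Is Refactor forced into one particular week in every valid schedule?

Refactor can be week 2 (e.g. Migrate in week 1; Build in week 1; QA in week 1; Refactor in week 2; Sync in week 1; Scope in week 3; Plan in week 2) or week 3 (e.g. Scope in week 2; Plan in week 2; Refactor in week 3; Sync in week 1; Migrate in week 1; Build in week 1; QA in week 1).

No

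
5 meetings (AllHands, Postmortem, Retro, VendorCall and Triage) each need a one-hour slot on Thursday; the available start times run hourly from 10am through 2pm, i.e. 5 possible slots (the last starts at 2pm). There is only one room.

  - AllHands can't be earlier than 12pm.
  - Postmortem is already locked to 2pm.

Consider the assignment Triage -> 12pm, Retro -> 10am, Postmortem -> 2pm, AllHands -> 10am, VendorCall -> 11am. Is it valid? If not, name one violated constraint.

No. AllHands can't be earlier than 12pm is not satisfied.

There is only one room — violated.
Postmortem is already locked to 2pm — holds.
AllHands can't be earlier than 12pm — violated.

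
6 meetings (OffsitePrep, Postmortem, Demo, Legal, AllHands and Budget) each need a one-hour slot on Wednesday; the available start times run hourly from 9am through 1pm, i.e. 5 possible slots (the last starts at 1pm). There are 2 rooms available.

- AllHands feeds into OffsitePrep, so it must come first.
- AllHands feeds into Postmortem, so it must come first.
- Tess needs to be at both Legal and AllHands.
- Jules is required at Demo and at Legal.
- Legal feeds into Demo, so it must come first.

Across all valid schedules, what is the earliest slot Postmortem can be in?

Precedence pushes Postmortem to at least 10am.
Postmortem at 10am is achievable: Postmortem in 10am; OffsitePrep in 10am; Legal in 11am; Budget in 9am; Demo in 12pm; AllHands in 9am.

10am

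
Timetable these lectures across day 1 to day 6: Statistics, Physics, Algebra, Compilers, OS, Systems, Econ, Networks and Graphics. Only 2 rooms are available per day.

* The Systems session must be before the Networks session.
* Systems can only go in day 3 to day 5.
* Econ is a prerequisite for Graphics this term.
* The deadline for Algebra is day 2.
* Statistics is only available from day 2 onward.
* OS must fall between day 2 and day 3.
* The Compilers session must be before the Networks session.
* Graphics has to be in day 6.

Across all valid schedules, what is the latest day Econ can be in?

Downstream work caps Econ at day 5.
Econ at day 5 is achievable: Econ=day 5; Statistics=day 2; Systems=day 3; Graphics=day 6; Physics=day 3; OS=day 2; Compilers=day 1; Networks=day 4; Algebra=day 1.

day 5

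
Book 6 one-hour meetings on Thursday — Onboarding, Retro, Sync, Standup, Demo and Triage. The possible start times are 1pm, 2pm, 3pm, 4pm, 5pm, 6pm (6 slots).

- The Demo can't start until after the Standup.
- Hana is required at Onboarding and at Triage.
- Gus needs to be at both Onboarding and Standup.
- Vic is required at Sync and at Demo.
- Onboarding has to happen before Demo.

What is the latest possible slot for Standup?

5pm

Downstream work caps Standup at 5pm.
Standup at 5pm is achievable: Sync=1pm, Standup=5pm, Retro=1pm, Onboarding=1pm, Demo=6pm, Triage=2pm.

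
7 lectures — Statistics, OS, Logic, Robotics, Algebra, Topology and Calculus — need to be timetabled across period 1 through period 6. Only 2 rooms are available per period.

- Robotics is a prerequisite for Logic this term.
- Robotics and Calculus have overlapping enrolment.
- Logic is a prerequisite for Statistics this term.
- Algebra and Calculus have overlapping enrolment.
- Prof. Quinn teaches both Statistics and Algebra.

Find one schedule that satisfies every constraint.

Robotics=period 1, Logic=period 2, Calculus=period 4, OS=period 1, Statistics=period 3, Algebra=period 2, Topology=period 3

Checking: Robotics(period 1) before Logic(period 2); Logic(period 2) before Statistics(period 3); Statistics(period 3) != Algebra(period 2); Robotics(period 1) != Calculus(period 4); Algebra(period 2) != Calculus(period 4); max 2 per period (cap 2).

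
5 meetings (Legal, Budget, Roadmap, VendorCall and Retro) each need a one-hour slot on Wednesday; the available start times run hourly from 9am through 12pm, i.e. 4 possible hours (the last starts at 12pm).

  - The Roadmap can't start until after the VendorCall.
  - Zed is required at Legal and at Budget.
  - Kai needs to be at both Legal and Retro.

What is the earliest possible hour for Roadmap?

10am

Precedence pushes Roadmap to at least 10am.
Roadmap at 10am is achievable: Retro=10am; Budget=10am; Roadmap=10am; Legal=9am; VendorCall=9am.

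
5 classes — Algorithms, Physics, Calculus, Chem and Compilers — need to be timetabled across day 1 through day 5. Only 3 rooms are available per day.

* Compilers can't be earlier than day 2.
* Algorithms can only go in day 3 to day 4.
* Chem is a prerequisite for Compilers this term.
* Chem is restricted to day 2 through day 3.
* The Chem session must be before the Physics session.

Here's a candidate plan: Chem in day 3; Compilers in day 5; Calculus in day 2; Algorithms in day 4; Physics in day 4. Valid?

Algorithms can only go in day 3 to day 4 — holds.
Compilers can't be earlier than day 2 — holds.
Chem is a prerequisite for Compilers this term — holds.
Chem is restricted to day 2 through day 3 — holds.
The Chem session must be before the Physics session — holds.
Only 3 rooms are available per day — holds.

Yes, all constraints hold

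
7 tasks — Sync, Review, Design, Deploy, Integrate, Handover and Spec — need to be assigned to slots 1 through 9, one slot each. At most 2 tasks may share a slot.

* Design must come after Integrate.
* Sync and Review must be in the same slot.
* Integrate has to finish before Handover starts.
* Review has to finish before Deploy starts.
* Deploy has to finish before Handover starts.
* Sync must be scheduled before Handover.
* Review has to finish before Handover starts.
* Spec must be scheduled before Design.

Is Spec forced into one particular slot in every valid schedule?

No

Spec can be 1 (e.g. Spec=1; Handover=4; Design=3; Deploy=3; Sync=2; Integrate=1; Review=2) or 2 (e.g. Review=1, Design=3, Integrate=2, Spec=2, Sync=1, Handover=4, Deploy=3).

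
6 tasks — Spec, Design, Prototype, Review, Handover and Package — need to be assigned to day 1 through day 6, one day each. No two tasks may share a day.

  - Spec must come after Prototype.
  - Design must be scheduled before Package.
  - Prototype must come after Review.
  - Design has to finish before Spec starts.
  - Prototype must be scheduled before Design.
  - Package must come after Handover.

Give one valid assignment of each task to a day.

Spec=day 4; Review=day 1; Handover=day 5; Design=day 3; Package=day 6; Prototype=day 2

Checking: Review(day 1) before Prototype(day 2); Handover(day 5) before Package(day 6); Design(day 3) before Package(day 6); Design(day 3) before Spec(day 4); Prototype(day 2) before Spec(day 4); Prototype(day 2) before Design(day 3); max 1 per day (cap 1).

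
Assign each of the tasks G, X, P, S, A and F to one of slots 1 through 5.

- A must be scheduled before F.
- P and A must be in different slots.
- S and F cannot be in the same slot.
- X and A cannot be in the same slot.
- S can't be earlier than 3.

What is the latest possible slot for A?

4

Downstream work caps A at 4.
A at 4 is achievable: A=4; S=3; P=1; F=5; G=1; X=1.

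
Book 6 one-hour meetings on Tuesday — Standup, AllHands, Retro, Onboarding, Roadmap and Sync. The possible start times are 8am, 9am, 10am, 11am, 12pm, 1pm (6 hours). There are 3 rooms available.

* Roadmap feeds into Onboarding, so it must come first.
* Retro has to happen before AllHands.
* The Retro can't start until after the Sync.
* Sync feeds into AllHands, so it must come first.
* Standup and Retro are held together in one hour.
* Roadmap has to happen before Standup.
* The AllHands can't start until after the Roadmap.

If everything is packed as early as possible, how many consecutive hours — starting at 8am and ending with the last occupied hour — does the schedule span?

The precedence chain requires at least 3 distinct hours.
With at most 3 per hour and 6 meetings, at least 2 hours are needed.
3 works (last occupied hour: 10am): for example Standup in 9am; Onboarding in 9am; Retro in 9am; Sync in 8am; AllHands in 10am; Roadmap in 8am.

3 hours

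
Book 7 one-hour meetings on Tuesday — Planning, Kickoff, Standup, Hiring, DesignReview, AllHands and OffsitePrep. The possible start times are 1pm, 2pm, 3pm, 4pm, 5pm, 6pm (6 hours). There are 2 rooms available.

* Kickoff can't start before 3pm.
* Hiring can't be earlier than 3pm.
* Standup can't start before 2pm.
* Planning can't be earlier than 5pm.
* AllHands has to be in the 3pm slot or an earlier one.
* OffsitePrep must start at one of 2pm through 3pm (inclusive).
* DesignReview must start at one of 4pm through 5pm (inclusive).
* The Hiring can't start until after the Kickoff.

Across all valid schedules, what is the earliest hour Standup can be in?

2pm

Standup is available from 2pm.
Standup at 2pm is achievable: Kickoff -> 3pm, Hiring -> 4pm, Planning -> 5pm, OffsitePrep -> 2pm, AllHands -> 1pm, Standup -> 2pm, DesignReview -> 4pm.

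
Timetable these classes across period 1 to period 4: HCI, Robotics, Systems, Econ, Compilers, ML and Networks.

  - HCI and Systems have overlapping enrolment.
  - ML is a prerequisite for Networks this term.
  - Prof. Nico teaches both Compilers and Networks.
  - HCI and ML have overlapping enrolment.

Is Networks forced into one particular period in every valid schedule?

No

Networks can be period 2 (e.g. ML=period 1; Econ=period 1; Networks=period 2; HCI=period 2; Systems=period 1; Robotics=period 1; Compilers=period 1) or period 3 (e.g. Econ in period 1, ML in period 1, HCI in period 2, Robotics in period 1, Systems in period 1, Compilers in period 1, Networks in period 3).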